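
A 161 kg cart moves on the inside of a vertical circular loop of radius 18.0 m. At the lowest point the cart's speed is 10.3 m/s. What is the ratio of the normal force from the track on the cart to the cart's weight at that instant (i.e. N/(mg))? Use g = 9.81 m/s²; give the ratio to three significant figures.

At the bottom, N − mg = mv²/r, so N = m(v²/r + g) and N/(mg) = v²/(rg) + 1 = (10.3)²/(18.0 × 9.81) + 1 = 0.6008 + 1 = 1.601.

1.60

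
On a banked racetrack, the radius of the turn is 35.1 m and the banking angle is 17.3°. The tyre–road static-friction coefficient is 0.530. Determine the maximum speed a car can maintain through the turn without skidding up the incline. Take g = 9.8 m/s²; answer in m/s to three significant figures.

18.6 m/s

At the maximum speed, friction acts down the slope at its limiting value f = μN. Radially (horizontal, toward centre): N sinθ + μN cosθ = mv²/r. Vertically: N cosθ − μN sinθ = mg.
Dividing: v² = r g (sinθ + μcosθ)/(cosθ − μsinθ).
sinθ + μcosθ = 0.2974 + 0.530×0.9548 = 0.8034; cosθ − μsinθ = 0.9548 − 0.530×0.2974 = 0.7972.
v² = 35.1 × 9.8 × 0.8034/0.7972 = 346.7 m²/s², so v = 18.62 m/s.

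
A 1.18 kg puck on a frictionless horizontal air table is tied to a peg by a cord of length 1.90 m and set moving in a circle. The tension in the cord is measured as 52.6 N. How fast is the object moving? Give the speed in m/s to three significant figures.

9.20 m/s

T = m v²/r ⇒ v = √(T r / m) = √(52.6 × 1.90 / 1.18) = √84.69 = 9.203 m/s.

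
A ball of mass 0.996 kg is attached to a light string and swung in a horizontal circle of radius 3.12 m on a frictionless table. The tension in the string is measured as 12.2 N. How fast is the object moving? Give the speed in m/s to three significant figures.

T = m v²/r ⇒ v = √(T r / m) = √(12.2 × 3.12 / 0.996) = √38.22 = 6.182 m/s.

6.18 m/s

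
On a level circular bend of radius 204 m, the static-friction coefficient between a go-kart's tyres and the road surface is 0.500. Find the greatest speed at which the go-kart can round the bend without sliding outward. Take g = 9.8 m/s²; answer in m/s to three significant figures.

31.6 m/s

Friction provides the centripetal force on a flat curve. At maximum speed it is at its limiting value: μ_s m g = m v²/r.
Mass cancels: v_max = √(μ_s g r) = √(0.500 × 9.8 × 204) = √999.6 = 31.62 m/s.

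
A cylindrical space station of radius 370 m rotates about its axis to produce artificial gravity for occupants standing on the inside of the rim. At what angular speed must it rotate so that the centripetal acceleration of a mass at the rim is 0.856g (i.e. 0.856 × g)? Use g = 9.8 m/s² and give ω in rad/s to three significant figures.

0.151 rad/s

Centripetal acceleration a_c = ω²r. Setting ω²r = 0.856g:
ω = √(0.856g / r) = √(0.856 × 9.8 / 370) = √0.02267 = 0.1506 rad/s.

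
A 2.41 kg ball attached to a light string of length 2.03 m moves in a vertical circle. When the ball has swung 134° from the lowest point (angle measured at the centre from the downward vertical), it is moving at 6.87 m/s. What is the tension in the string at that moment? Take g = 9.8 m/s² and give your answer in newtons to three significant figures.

Take the radial direction toward the centre of the circle as positive. The component of the weight along the string toward the centre is −mg cos φ (φ measured from the bottom), so Newton's second law along the string gives T − mg cos φ = m v²/r.
cos 134° = -0.6947, so T = m(v²/r + g cos φ) = 2.41 × ((6.87)²/2.03 + 9.8 × -0.6947) = 2.41 × (23.25 + (-6.808)) = 2.41 × 16.44 = 39.63 N.

39.6 N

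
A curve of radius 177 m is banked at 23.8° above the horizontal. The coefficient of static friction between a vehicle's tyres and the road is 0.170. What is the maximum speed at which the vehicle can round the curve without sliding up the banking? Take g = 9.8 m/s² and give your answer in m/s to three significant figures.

33.9 m/s

At the maximum speed, friction acts down the slope at its limiting value f = μN. Radially (horizontal, toward centre): N sinθ + μN cosθ = mv²/r. Vertically: N cosθ − μN sinθ = mg.
Dividing: v² = r g (sinθ + μcosθ)/(cosθ − μsinθ).
sinθ + μcosθ = 0.4035 + 0.170×0.9150 = 0.5591; cosθ − μsinθ = 0.9150 − 0.170×0.4035 = 0.8464.
v² = 177 × 9.8 × 0.5591/0.8464 = 1146 m²/s², so v = 33.85 m/s.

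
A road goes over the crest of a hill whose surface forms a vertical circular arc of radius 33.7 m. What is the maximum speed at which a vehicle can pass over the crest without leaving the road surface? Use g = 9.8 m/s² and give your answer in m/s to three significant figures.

At the crest the centre of the circle is below the vehicle, so the net downward (centripetal) force is mg − N = mv²/r.
The vehicle leaves the road when N → 0, giving v_max = √(g r) = √(9.8 × 33.7) = 18.17 m/s.

18.2 m/s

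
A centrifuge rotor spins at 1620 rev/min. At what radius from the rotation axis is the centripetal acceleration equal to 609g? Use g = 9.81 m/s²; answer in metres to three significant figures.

ω = 1620 rev/min × 2π/60 = 169.6 rad/s.
a_c = ω²r = 609g ⇒ r = 609 × 9.81 / (169.6)² = 5974/28780 = 0.2076 m.

0.208 m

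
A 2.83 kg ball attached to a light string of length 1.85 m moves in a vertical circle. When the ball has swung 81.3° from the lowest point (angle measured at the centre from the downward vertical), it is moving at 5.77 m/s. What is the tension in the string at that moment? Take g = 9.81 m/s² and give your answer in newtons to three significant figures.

Take the radial direction toward the centre of the circle as positive. The component of the weight along the string toward the centre is −mg cos φ (φ measured from the bottom), so Newton's second law along the string gives T − mg cos φ = m v²/r.
cos 81.3° = 0.1513, so T = m(v²/r + g cos φ) = 2.83 × ((5.77)²/1.85 + 9.81 × 0.1513) = 2.83 × (18.00 + (1.484)) = 2.83 × 19.48 = 55.13 N.

55.1 N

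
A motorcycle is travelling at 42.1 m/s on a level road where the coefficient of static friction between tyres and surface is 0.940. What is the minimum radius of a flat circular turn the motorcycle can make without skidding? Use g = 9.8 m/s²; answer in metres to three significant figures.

At the limit, μ_s m g = m v²/r, so r_min = v²/(μ_s g) = (42.1)²/(0.940 × 9.8) = 1772/9.212 = 192.4 m.

192 m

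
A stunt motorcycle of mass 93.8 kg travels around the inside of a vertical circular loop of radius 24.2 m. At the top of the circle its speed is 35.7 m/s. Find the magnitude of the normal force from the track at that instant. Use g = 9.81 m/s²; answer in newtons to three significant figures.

At the top, both N and the weight mg point inward (toward the centre), so N + mg = mv²/r.
N = m(v²/r − g) = 93.8 × ((35.7)²/24.2 − 9.81) = 93.8 × (52.66 − 9.81) = 93.8 × 42.85 = 4020 N.

4020 N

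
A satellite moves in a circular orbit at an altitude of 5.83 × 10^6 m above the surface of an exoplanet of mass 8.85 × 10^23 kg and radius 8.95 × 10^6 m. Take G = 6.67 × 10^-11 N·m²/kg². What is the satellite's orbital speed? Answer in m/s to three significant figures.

2000 m/s

Orbital radius r = R + h = 8.95 × 10^6 + 5.83 × 10^6 = 1.478 × 10^7 m.
Gravity supplies the centripetal force: G M m / r² = m v² / r, so v = √(GM/r).
v = √(6.67 × 10^-11 × 8.85 × 10^23 / 1.478 × 10^7) = √(3.994 × 10^6) = 1998 m/s.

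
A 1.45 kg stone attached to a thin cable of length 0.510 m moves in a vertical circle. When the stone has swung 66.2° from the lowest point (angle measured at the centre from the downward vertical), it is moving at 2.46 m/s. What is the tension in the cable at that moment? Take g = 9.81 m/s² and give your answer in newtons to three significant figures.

Take the radial direction toward the centre of the circle as positive. The component of the weight along the string toward the centre is −mg cos φ (φ measured from the bottom), so Newton's second law along the string gives T − mg cos φ = m v²/r.
cos 66.2° = 0.4035, so T = m(v²/r + g cos φ) = 1.45 × ((2.46)²/0.510 + 9.81 × 0.4035) = 1.45 × (11.87 + (3.959)) = 1.45 × 15.82 = 22.95 N.

22.9 N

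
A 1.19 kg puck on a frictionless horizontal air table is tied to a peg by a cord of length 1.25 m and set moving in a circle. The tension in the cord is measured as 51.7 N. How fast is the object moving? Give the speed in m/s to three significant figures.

7.37 m/s

T = m v²/r ⇒ v = √(T r / m) = √(51.7 × 1.25 / 1.19) = √54.31 = 7.369 m/s.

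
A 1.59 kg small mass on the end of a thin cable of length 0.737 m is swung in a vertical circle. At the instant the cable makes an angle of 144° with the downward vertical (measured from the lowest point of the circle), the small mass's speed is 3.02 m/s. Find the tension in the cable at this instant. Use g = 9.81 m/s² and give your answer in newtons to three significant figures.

Take the radial direction toward the centre of the circle as positive. The component of the weight along the string toward the centre is −mg cos φ (φ measured from the bottom), so Newton's second law along the string gives T − mg cos φ = m v²/r.
cos 144° = -0.8090, so T = m(v²/r + g cos φ) = 1.59 × ((3.02)²/0.737 + 9.81 × -0.8090) = 1.59 × (12.38 + (-7.936)) = 1.59 × 4.439 = 7.057 N.

7.06 N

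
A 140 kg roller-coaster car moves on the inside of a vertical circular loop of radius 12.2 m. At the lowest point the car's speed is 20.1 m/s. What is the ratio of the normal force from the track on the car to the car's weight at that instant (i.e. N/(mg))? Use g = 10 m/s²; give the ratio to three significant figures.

At the bottom, N − mg = mv²/r, so N = m(v²/r + g) and N/(mg) = v²/(rg) + 1 = (20.1)²/(12.2 × 10.0) + 1 = 3.312 + 1 = 4.312.

4.31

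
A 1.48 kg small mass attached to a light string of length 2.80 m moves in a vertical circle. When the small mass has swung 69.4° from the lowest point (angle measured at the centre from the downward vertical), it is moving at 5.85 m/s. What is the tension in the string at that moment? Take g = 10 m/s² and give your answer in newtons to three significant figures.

23.3 N

Take the radial direction toward the centre of the circle as positive. The component of the weight along the string toward the centre is −mg cos φ (φ measured from the bottom), so Newton's second law along the string gives T − mg cos φ = m v²/r.
cos 69.4° = 0.3518, so T = m(v²/r + g cos φ) = 1.48 × ((5.85)²/2.80 + 10.0 × 0.3518) = 1.48 × (12.22 + (3.518)) = 1.48 × 15.74 = 23.30 N.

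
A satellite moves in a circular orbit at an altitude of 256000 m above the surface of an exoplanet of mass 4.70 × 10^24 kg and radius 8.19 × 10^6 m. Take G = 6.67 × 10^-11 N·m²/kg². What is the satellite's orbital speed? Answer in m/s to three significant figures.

6090 m/s

Orbital radius r = R + h = 8.19 × 10^6 + 256000 = 8.446 × 10^6 m.
Gravity supplies the centripetal force: G M m / r² = m v² / r, so v = √(GM/r).
v = √(6.67 × 10^-11 × 4.70 × 10^24 / 8.446 × 10^6) = √(3.712 × 10^7) = 6092 m/s.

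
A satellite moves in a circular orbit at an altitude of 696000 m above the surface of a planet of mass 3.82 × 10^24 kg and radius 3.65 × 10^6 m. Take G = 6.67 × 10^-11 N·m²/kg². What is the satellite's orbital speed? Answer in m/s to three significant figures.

Orbital radius r = R + h = 3.65 × 10^6 + 696000 = 4.346 × 10^6 m.
Gravity supplies the centripetal force: G M m / r² = m v² / r, so v = √(GM/r).
v = √(6.67 × 10^-11 × 3.82 × 10^24 / 4.346 × 10^6) = √(5.863 × 10^7) = 7657 m/s.

7660 m/s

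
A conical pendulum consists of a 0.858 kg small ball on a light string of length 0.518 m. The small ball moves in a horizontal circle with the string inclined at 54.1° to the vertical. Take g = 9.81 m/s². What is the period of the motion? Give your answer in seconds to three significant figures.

1.11 s

r = L sinθ = 0.4196 m. From T sinθ = mω²r and T cosθ = mg: tanθ = ω²r/g, so ω² = g tanθ / r = g/(L cosθ).
ω = √(g/(L cosθ)) = √(9.81/(0.518 × 0.5864)) = √32.30 = 5.683 rad/s.
Period = 2π/ω = 1.106 s.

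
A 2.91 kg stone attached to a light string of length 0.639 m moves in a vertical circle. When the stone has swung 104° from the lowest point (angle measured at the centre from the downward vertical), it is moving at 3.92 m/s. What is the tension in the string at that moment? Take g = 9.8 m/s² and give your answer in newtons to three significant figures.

63.1 N

Take the radial direction toward the centre of the circle as positive. The component of the weight along the string toward the centre is −mg cos φ (φ measured from the bottom), so Newton's second law along the string gives T − mg cos φ = m v²/r.
cos 104° = -0.2419, so T = m(v²/r + g cos φ) = 2.91 × ((3.92)²/0.639 + 9.8 × -0.2419) = 2.91 × (24.05 + (-2.371)) = 2.91 × 21.68 = 63.08 N.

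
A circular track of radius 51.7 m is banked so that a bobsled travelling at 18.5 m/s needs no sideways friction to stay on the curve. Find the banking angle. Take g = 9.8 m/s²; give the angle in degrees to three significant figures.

For a frictionless banked turn: horizontally N sinθ = mv²/r and vertically N cosθ = mg.
Dividing: tanθ = v²/(r g) = (18.5)²/(51.7 × 9.8) = 342.2/506.7 = 0.6755.
θ = arctan(0.6755) = 34.04°.

34.0°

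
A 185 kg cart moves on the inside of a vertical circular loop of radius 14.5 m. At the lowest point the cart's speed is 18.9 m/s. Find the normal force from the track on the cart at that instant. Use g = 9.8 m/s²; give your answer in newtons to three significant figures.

6370 N

At the lowest point, N points up (toward the centre) and the weight mg points down (away from the centre), so the net inward force is N − mg = mv²/r.
N = m(v²/r + g) = 185 × ((18.9)²/14.5 + 9.8) = 185 × (24.64 + 9.8) = 185 × 34.44 = 6371 N.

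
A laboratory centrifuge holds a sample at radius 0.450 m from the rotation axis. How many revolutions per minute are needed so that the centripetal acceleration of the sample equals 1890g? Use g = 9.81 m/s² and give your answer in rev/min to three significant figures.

1940 rev/min

Require ω²r = 1890g, so ω = √(1890 × 9.81/0.450) = 203.0 rad/s.
In rev/min: ω × 60/(2π) = 203.0 × 60/(2π) = 1938 rev/min.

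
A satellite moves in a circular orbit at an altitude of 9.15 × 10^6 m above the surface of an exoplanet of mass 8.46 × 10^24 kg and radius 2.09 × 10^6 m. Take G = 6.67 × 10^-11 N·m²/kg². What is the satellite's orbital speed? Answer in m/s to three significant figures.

Orbital radius r = R + h = 2.09 × 10^6 + 9.15 × 10^6 = 1.124 × 10^7 m.
Gravity supplies the centripetal force: G M m / r² = m v² / r, so v = √(GM/r).
v = √(6.67 × 10^-11 × 8.46 × 10^24 / 1.124 × 10^7) = √(5.020 × 10^7) = 7085 m/s.

7090 m/s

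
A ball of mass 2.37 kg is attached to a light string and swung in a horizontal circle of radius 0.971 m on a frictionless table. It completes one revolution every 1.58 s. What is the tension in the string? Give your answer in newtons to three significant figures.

v = 2πr/T = 2π × 0.971/1.58 = 3.861 m/s.
The tension is the only horizontal force, so it supplies the full centripetal force: T = m v²/r = 2.37 × (3.861)²/0.971 = 2.37 × 14.91/0.971 = 36.39 N.

36.4 N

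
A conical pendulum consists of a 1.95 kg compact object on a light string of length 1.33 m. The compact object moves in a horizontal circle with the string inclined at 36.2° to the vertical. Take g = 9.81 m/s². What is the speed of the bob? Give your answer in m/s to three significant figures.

2.37 m/s

The radius of the circle is r = L sinθ = 1.33 × sin 36.2° = 0.7855 m.
Horizontally T sinθ = mv²/r and vertically T cosθ = mg, so tanθ = v²/(rg).
v = √(r g tanθ) = √(0.7855 × 9.81 × 0.7319) = √5.640 = 2.375 m/s.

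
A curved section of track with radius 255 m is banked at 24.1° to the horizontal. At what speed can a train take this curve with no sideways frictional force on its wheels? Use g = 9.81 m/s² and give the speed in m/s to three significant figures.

33.5 m/s

On a frictionless banked curve, N sinθ = mv²/r and N cosθ = mg, so tanθ = v²/(rg).
v = √(r g tanθ) = √(255 × 9.81 × tan 24.1°) = √(255 × 9.81 × 0.4473) = √1119 = 33.45 m/s.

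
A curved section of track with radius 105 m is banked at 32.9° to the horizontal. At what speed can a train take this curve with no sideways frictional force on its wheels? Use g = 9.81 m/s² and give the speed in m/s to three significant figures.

On a frictionless banked curve, N sinθ = mv²/r and N cosθ = mg, so tanθ = v²/(rg).
v = √(r g tanθ) = √(105 × 9.81 × tan 32.9°) = √(105 × 9.81 × 0.6469) = √666.4 = 25.81 m/s.

25.8 m/s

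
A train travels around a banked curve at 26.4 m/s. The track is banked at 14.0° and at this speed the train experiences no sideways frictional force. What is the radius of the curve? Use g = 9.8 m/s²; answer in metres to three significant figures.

Frictionless banking: tanθ = v²/(rg), so r = v²/(g tanθ).
r = (26.4)²/(9.8 × tan 14.0°) = 697.0/(9.8 × 0.2493) = 697.0/2.443 = 285.2 m.

285 m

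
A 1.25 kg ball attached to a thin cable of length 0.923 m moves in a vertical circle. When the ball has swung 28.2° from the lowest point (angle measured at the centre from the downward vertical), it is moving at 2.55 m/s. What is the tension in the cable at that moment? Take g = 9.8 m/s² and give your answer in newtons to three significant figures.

Take the radial direction toward the centre of the circle as positive. The component of the weight along the string toward the centre is −mg cos φ (φ measured from the bottom), so Newton's second law along the string gives T − mg cos φ = m v²/r.
cos 28.2° = 0.8813, so T = m(v²/r + g cos φ) = 1.25 × ((2.55)²/0.923 + 9.8 × 0.8813) = 1.25 × (7.045 + (8.637)) = 1.25 × 15.68 = 19.60 N.

19.6 N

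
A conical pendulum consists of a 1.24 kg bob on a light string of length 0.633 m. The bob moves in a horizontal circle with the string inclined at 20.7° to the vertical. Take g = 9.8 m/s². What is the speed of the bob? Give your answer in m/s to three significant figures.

0.910 m/s

The radius of the circle is r = L sinθ = 0.633 × sin 20.7° = 0.2237 m.
Horizontally T sinθ = mv²/r and vertically T cosθ = mg, so tanθ = v²/(rg).
v = √(r g tanθ) = √(0.2237 × 9.8 × 0.3779) = √0.8286 = 0.9103 m/s.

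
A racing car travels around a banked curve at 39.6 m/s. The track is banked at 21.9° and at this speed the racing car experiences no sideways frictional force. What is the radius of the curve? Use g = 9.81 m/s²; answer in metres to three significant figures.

398 m

Frictionless banking: tanθ = v²/(rg), so r = v²/(g tanθ).
r = (39.6)²/(9.81 × tan 21.9°) = 1568/(9.81 × 0.4020) = 1568/3.944 = 397.6 m.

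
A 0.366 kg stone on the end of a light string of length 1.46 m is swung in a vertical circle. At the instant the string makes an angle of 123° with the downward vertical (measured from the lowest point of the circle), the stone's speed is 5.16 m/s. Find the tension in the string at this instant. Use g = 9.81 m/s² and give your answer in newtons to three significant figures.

4.72 N

Take the radial direction toward the centre of the circle as positive. The component of the weight along the string toward the centre is −mg cos φ (φ measured from the bottom), so Newton's second law along the string gives T − mg cos φ = m v²/r.
cos 123° = -0.5446, so T = m(v²/r + g cos φ) = 0.366 × ((5.16)²/1.46 + 9.81 × -0.5446) = 0.366 × (18.24 + (-5.343)) = 0.366 × 12.89 = 4.719 N.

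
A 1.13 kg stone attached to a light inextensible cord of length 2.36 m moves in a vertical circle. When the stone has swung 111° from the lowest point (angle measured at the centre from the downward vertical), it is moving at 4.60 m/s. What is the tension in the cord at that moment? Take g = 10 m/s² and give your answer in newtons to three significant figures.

Take the radial direction toward the centre of the circle as positive. The component of the weight along the string toward the centre is −mg cos φ (φ measured from the bottom), so Newton's second law along the string gives T − mg cos φ = m v²/r.
cos 111° = -0.3584, so T = m(v²/r + g cos φ) = 1.13 × ((4.60)²/2.36 + 10.0 × -0.3584) = 1.13 × (8.966 + (-3.584)) = 1.13 × 5.382 = 6.082 N.

6.08 N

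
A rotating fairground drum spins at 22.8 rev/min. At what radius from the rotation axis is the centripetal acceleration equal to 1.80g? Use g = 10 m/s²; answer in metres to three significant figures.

ω = 22.8 rev/min × 2π/60 = 2.388 rad/s.
a_c = ω²r = 1.80g ⇒ r = 1.80 × 10.0 / (2.388)² = 18.00/5.701 = 3.158 m.

3.16 m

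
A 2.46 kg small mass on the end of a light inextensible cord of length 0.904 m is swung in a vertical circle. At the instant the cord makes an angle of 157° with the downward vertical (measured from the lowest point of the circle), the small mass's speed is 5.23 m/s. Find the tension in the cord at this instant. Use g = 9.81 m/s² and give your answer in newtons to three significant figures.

Take the radial direction toward the centre of the circle as positive. The component of the weight along the string toward the centre is −mg cos φ (φ measured from the bottom), so Newton's second law along the string gives T − mg cos φ = m v²/r.
cos 157° = -0.9205, so T = m(v²/r + g cos φ) = 2.46 × ((5.23)²/0.904 + 9.81 × -0.9205) = 2.46 × (30.26 + (-9.030)) = 2.46 × 21.23 = 52.22 N.

52.2 N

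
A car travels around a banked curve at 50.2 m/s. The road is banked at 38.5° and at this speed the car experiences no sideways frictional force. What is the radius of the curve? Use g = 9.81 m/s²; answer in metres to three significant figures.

323 m

Frictionless banking: tanθ = v²/(rg), so r = v²/(g tanθ).
r = (50.2)²/(9.81 × tan 38.5°) = 2520/(9.81 × 0.7954) = 2520/7.803 = 322.9 m.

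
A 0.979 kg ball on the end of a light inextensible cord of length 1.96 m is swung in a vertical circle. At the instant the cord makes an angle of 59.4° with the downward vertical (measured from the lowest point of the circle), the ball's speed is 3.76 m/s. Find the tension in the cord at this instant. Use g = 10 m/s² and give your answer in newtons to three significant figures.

Take the radial direction toward the centre of the circle as positive. The component of the weight along the string toward the centre is −mg cos φ (φ measured from the bottom), so Newton's second law along the string gives T − mg cos φ = m v²/r.
cos 59.4° = 0.5090, so T = m(v²/r + g cos φ) = 0.979 × ((3.76)²/1.96 + 10.0 × 0.5090) = 0.979 × (7.213 + (5.090)) = 0.979 × 12.30 = 12.05 N.

12.0 N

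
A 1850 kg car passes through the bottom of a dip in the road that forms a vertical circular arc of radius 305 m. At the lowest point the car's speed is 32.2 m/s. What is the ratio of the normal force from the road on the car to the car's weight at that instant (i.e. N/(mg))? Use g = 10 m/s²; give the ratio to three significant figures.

1.34

At the bottom, N − mg = mv²/r, so N = m(v²/r + g) and N/(mg) = v²/(rg) + 1 = (32.2)²/(305 × 10.0) + 1 = 0.3399 + 1 = 1.340.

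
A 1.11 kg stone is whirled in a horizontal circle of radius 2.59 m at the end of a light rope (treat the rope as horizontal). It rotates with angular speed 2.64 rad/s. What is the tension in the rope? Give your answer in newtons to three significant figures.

v = ωr = 2.64 × 2.59 = 6.838 m/s.
The tension is the only horizontal force, so it supplies the full centripetal force: T = m v²/r = 1.11 × (6.838)²/2.59 = 1.11 × 46.75/2.59 = 20.04 N.

20.0 N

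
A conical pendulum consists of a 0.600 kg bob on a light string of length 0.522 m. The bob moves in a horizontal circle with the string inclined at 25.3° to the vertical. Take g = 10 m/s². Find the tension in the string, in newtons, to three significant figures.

6.64 N

Vertically the bob has no acceleration, so T cosθ = mg.
T = mg/cosθ = 0.600 × 10.0 / cos 25.3° = 6.000/0.9041 = 6.637 N.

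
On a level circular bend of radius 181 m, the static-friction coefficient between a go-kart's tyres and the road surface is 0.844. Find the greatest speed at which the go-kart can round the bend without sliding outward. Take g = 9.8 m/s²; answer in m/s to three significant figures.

The only inward force on a level bend is static friction, so at the limit f_s = μ_s N = μ_s m g = m v²/r.
Mass cancels: v_max = √(μ_s g r) = √(0.844 × 9.8 × 181) = √1497 = 38.69 m/s.

38.7 m/s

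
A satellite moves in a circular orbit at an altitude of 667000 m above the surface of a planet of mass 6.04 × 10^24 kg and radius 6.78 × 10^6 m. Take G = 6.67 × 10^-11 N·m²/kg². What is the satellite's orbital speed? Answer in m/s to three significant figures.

Orbital radius r = R + h = 6.78 × 10^6 + 667000 = 7.447 × 10^6 m.
Gravity supplies the centripetal force: G M m / r² = m v² / r, so v = √(GM/r).
v = √(6.67 × 10^-11 × 6.04 × 10^24 / 7.447 × 10^6) = √(5.410 × 10^7) = 7355 m/s.

7360 m/s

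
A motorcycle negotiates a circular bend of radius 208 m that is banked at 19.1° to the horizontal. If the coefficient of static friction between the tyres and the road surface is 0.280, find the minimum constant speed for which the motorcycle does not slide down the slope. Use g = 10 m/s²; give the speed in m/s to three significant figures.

At the minimum speed, friction acts up the slope at its limiting value f = μN. Radially (horizontal, toward centre): N sinθ − μN cosθ = mv²/r. Vertically: N cosθ + μN sinθ = mg.
Dividing: v² = r g (sinθ − μcosθ)/(cosθ + μsinθ).
sinθ − μcosθ = 0.3272 − 0.280×0.9449 = 0.06263; cosθ + μsinθ = 0.9449 + 0.280×0.3272 = 1.037.
v² = 208 × 10.0 × 0.06263/1.037 = 125.7 m²/s², so v = 11.21 m/s.

11.2 m/s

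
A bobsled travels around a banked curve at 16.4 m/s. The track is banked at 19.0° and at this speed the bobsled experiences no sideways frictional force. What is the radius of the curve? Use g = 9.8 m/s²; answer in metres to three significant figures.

79.7 m

Frictionless banking: tanθ = v²/(rg), so r = v²/(g tanθ).
r = (16.4)²/(9.8 × tan 19.0°) = 269.0/(9.8 × 0.3443) = 269.0/3.374 = 79.71 m.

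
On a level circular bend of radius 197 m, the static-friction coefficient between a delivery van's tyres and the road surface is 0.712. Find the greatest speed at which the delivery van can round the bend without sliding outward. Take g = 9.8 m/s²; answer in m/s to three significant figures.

37.1 m/s

Friction provides the centripetal force on a flat curve. At maximum speed it is at its limiting value: μ_s m g = m v²/r.
Mass cancels: v_max = √(μ_s g r) = √(0.712 × 9.8 × 197) = √1375 = 37.08 m/s.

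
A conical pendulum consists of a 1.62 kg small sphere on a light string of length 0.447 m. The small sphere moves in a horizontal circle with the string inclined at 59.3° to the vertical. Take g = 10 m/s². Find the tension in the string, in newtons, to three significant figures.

31.7 N

Vertically the bob has no acceleration, so T cosθ = mg.
T = mg/cosθ = 1.62 × 10.0 / cos 59.3° = 16.20/0.5105 = 31.73 N.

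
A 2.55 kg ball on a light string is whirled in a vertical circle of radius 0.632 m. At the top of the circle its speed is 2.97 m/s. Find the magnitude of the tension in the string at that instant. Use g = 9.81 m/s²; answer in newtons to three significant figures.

At the top, both T and the weight mg point inward (toward the centre), so T + mg = mv²/r.
T = m(v²/r − g) = 2.55 × ((2.97)²/0.632 − 9.81) = 2.55 × (13.96 − 9.81) = 2.55 × 4.147 = 10.58 N.

10.6 N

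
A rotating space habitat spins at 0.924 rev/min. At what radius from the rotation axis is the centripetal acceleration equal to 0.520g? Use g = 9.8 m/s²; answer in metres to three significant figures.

544 m

ω = 0.924 rev/min × 2π/60 = 0.09676 rad/s.
a_c = ω²r = 0.520g ⇒ r = 0.520 × 9.8 / (0.09676)² = 5.096/0.009363 = 544.3 m.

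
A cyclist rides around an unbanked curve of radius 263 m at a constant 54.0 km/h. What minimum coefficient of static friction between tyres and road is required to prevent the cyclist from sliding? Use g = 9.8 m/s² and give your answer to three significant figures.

v = 54.0/3.6 = 15.00 m/s.
Friction provides the centripetal force: μ_s m g = m v²/r, so μ_s = v²/(g r) = (15.00)²/(9.8 × 263) = 225.0/2577 = 0.08730.

0.0873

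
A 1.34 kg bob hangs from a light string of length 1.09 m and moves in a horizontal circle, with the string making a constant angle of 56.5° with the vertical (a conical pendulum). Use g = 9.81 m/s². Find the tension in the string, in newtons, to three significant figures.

23.8 N

Vertically the bob has no acceleration, so T cosθ = mg.
T = mg/cosθ = 1.34 × 9.81 / cos 56.5° = 13.15/0.5519 = 23.82 N.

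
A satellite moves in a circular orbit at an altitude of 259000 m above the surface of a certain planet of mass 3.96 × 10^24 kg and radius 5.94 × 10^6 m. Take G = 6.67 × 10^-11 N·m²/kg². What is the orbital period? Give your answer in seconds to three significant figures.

5970 s

r = R + h = 5.94 × 10^6 + 259000 = 6.199 × 10^6 m. Gravity provides the centripetal force: G M m / r² = m v² / r ⇒ v = √(GM/r) = 6528 m/s.
T = 2πr/v = 2π × 6.199 × 10^6 / 6528 = 5967 s.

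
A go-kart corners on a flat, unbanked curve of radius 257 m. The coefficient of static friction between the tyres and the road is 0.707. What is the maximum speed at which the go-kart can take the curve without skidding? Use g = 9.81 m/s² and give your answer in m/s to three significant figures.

Friction provides the centripetal force on a flat curve. At maximum speed it is at its limiting value: μ_s m g = m v²/r.
Mass cancels: v_max = √(μ_s g r) = √(0.707 × 9.81 × 257) = √1782 = 42.22 m/s.

42.2 m/s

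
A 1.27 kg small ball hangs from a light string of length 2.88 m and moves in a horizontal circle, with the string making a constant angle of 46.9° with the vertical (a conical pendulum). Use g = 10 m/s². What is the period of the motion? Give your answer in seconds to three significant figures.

r = L sinθ = 2.103 m. From T sinθ = mω²r and T cosθ = mg: tanθ = ω²r/g, so ω² = g tanθ / r = g/(L cosθ).
ω = √(g/(L cosθ)) = √(10.0/(2.88 × 0.6833)) = √5.082 = 2.254 rad/s.
Period = 2π/ω = 2.787 s.

2.79 s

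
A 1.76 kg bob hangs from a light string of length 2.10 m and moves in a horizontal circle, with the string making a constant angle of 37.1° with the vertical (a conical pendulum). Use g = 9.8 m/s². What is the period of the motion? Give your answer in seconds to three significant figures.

r = L sinθ = 1.267 m. From T sinθ = mω²r and T cosθ = mg: tanθ = ω²r/g, so ω² = g tanθ / r = g/(L cosθ).
ω = √(g/(L cosθ)) = √(9.8/(2.10 × 0.7976)) = √5.851 = 2.419 rad/s.
Period = 2π/ω = 2.598 s.

2.60 s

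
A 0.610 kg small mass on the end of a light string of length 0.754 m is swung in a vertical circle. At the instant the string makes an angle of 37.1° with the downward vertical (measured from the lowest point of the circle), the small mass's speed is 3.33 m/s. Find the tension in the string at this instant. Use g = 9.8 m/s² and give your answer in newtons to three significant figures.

Take the radial direction toward the centre of the circle as positive. The component of the weight along the string toward the centre is −mg cos φ (φ measured from the bottom), so Newton's second law along the string gives T − mg cos φ = m v²/r.
cos 37.1° = 0.7976, so T = m(v²/r + g cos φ) = 0.610 × ((3.33)²/0.754 + 9.8 × 0.7976) = 0.610 × (14.71 + (7.816)) = 0.610 × 22.52 = 13.74 N.

13.7 N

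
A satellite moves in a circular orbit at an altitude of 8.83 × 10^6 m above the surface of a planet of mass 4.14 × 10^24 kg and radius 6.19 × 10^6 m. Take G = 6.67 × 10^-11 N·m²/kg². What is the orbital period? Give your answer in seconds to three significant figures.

r = R + h = 6.19 × 10^6 + 8.83 × 10^6 = 1.502 × 10^7 m. Gravity provides the centripetal force: G M m / r² = m v² / r ⇒ v = √(GM/r) = 4288 m/s.
T = 2πr/v = 2π × 1.502 × 10^7 / 4288 = 22010 s.

22000 s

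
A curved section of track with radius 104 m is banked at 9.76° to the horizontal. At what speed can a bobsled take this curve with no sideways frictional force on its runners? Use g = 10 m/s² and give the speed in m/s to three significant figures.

13.4 m/s

On a frictionless banked curve, N sinθ = mv²/r and N cosθ = mg, so tanθ = v²/(rg).
v = √(r g tanθ) = √(104 × 10.0 × tan 9.76°) = √(104 × 10.0 × 0.1720) = √178.9 = 13.38 m/s.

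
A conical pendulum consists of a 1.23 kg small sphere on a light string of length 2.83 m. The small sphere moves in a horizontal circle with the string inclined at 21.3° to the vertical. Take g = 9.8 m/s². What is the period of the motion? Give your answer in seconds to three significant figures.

3.26 s

r = L sinθ = 1.028 m. From T sinθ = mω²r and T cosθ = mg: tanθ = ω²r/g, so ω² = g tanθ / r = g/(L cosθ).
ω = √(g/(L cosθ)) = √(9.8/(2.83 × 0.9317)) = √3.717 = 1.928 rad/s.
Period = 2π/ω = 3.259 s.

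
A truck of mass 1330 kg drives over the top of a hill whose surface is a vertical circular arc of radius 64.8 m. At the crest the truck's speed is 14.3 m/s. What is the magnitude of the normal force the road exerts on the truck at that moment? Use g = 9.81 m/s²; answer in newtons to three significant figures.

8850 N

At the crest the centripetal acceleration points downward (toward the centre of the arc), so mg − N = mv²/r.
N = m(g − v²/r) = 1330 × (9.81 − (14.3)²/64.8) = 1330 × (9.81 − 3.156) = 1330 × 6.654 = 8850 N.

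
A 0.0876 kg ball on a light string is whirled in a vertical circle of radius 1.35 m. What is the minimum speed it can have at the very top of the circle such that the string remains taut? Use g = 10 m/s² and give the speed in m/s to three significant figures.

At the top, both weight mg and T point toward the centre: T + mg = mv²/r.
At minimum speed T → 0, so mg = mv_min²/r ⇒ v_min = √(g r) = √(10.0 × 1.35) = 3.674 m/s.

3.67 m/s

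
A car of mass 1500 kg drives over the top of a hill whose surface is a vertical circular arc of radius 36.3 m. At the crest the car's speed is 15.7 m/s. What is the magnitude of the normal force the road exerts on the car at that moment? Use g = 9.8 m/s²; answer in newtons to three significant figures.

4510 N

At the crest the centripetal acceleration points downward (toward the centre of the arc), so mg − N = mv²/r.
N = m(g − v²/r) = 1500 × (9.8 − (15.7)²/36.3) = 1500 × (9.8 − 6.790) = 1500 × 3.010 = 4514 N.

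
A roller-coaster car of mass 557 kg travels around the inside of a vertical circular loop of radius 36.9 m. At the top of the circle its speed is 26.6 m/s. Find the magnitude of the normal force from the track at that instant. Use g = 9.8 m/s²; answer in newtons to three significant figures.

5220 N

At the top, both N and the weight mg point inward (toward the centre), so N + mg = mv²/r.
N = m(v²/r − g) = 557 × ((26.6)²/36.9 − 9.8) = 557 × (19.18 − 9.8) = 557 × 9.375 = 5222 N.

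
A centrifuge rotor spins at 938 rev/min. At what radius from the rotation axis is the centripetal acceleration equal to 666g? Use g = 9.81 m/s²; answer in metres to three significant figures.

ω = 938 rev/min × 2π/60 = 98.23 rad/s.
a_c = ω²r = 666g ⇒ r = 666 × 9.81 / (98.23)² = 6533/9649 = 0.6771 m.

0.677 m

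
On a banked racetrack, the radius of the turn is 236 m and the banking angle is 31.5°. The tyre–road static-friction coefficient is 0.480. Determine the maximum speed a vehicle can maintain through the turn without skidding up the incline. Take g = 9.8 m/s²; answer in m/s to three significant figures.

At the maximum speed, friction acts down the slope at its limiting value f = μN. Radially (horizontal, toward centre): N sinθ + μN cosθ = mv²/r. Vertically: N cosθ − μN sinθ = mg.
Dividing: v² = r g (sinθ + μcosθ)/(cosθ − μsinθ).
sinθ + μcosθ = 0.5225 + 0.480×0.8526 = 0.9318; cosθ − μsinθ = 0.8526 − 0.480×0.5225 = 0.6018.
v² = 236 × 9.8 × 0.9318/0.6018 = 3581 m²/s², so v = 59.84 m/s.

59.8 m/s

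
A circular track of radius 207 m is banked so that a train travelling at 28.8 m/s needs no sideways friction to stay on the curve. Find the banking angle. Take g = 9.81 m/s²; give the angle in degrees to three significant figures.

For a frictionless banked turn: horizontally N sinθ = mv²/r and vertically N cosθ = mg.
Dividing: tanθ = v²/(r g) = (28.8)²/(207 × 9.81) = 829.4/2031 = 0.4085.
θ = arctan(0.4085) = 22.22°.

22.2°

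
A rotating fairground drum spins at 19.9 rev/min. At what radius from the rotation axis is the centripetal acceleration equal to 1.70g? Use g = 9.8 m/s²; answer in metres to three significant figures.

ω = 19.9 rev/min × 2π/60 = 2.084 rad/s.
a_c = ω²r = 1.70g ⇒ r = 1.70 × 9.8 / (2.084)² = 16.66/4.343 = 3.836 m.

3.84 m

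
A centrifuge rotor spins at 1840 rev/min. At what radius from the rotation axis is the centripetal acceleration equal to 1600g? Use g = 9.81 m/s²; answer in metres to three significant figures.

ω = 1840 rev/min × 2π/60 = 192.7 rad/s.
a_c = ω²r = 1600g ⇒ r = 1600 × 9.81 / (192.7)² = 15700/37130 = 0.4228 m.

0.423 m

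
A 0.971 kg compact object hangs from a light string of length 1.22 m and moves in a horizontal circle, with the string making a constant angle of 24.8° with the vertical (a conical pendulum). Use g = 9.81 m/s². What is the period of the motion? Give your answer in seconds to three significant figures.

2.11 s

r = L sinθ = 0.5117 m. From T sinθ = mω²r and T cosθ = mg: tanθ = ω²r/g, so ω² = g tanθ / r = g/(L cosθ).
ω = √(g/(L cosθ)) = √(9.81/(1.22 × 0.9078)) = √8.858 = 2.976 rad/s.
Period = 2π/ω = 2.111 s.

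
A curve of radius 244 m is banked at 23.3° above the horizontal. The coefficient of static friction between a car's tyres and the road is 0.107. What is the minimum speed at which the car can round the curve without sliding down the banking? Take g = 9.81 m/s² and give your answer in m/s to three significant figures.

At the minimum speed, friction acts up the slope at its limiting value f = μN. Radially (horizontal, toward centre): N sinθ − μN cosθ = mv²/r. Vertically: N cosθ + μN sinθ = mg.
Dividing: v² = r g (sinθ − μcosθ)/(cosθ + μsinθ).
sinθ − μcosθ = 0.3955 − 0.107×0.9184 = 0.2973; cosθ + μsinθ = 0.9184 + 0.107×0.3955 = 0.9608.
v² = 244 × 9.81 × 0.2973/0.9608 = 740.6 m²/s², so v = 27.21 m/s.

27.2 m/s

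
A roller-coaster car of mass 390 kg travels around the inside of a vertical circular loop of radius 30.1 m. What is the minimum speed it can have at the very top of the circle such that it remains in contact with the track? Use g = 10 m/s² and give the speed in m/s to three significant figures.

At the highest point the centre is directly below, so both the weight and N act inward: N + mg = mv²/r.
At minimum speed N → 0, so mg = mv_min²/r ⇒ v_min = √(g r) = √(10.0 × 30.1) = 17.35 m/s.

17.3 m/s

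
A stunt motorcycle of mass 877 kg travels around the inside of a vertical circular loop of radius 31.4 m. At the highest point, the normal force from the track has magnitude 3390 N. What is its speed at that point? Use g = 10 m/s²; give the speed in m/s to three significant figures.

20.9 m/s

At the top, N + mg = mv²/r, so v = √(r(N/m + g)) = √(31.4 × (3390/877 + 10.0)) = √(31.4 × 13.87) = √435.4 = 20.87 m/s.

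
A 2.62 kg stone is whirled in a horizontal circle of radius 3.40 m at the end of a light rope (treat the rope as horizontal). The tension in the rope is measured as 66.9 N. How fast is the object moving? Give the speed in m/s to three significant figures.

T = m v²/r ⇒ v = √(T r / m) = √(66.9 × 3.40 / 2.62) = √86.82 = 9.318 m/s.

9.32 m/s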